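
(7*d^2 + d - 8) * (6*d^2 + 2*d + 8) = 42*d^4 + 20*d^3 + 10*d^2 - 8*d - 64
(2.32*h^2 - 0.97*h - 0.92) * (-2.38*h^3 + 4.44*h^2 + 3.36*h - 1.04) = -5.5216*h^5 + 12.6094*h^4 + 5.678*h^3 - 9.7568*h^2 - 2.0824*h + 0.9568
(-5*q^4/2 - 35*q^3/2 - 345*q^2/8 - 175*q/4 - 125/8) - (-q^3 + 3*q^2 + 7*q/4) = -5*q^4/2 - 33*q^3/2 - 369*q^2/8 - 91*q/2 - 125/8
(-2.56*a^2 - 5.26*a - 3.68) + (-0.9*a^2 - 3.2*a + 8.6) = -3.46*a^2 - 8.46*a + 4.92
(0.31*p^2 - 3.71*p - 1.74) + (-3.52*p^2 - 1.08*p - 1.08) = -3.21*p^2 - 4.79*p - 2.82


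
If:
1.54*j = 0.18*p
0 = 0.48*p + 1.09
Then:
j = -0.27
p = -2.27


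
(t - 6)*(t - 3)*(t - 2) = t^3 - 11*t^2 + 36*t - 36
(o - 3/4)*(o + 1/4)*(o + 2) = o^3 + 3*o^2/2 - 19*o/16 - 3/8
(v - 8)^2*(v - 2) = v^3 - 18*v^2 + 96*v - 128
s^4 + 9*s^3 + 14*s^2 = s^2*(s + 2)*(s + 7)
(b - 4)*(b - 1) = b^2 - 5*b + 4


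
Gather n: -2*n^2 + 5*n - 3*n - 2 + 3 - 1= -2*n^2 + 2*n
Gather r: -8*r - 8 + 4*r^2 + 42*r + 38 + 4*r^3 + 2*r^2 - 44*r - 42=4*r^3 + 6*r^2 - 10*r - 12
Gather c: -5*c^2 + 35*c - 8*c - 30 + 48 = -5*c^2 + 27*c + 18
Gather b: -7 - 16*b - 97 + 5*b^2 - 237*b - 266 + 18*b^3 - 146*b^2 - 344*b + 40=18*b^3 - 141*b^2 - 597*b - 330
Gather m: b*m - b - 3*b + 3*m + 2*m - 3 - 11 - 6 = -4*b + m*(b + 5) - 20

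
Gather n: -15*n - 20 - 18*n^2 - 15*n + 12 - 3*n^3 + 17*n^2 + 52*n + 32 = -3*n^3 - n^2 + 22*n + 24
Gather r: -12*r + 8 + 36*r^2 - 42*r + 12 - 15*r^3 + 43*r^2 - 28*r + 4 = -15*r^3 + 79*r^2 - 82*r + 24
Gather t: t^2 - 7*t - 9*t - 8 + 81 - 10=t^2 - 16*t + 63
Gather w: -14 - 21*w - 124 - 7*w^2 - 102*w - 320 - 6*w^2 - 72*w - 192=-13*w^2 - 195*w - 650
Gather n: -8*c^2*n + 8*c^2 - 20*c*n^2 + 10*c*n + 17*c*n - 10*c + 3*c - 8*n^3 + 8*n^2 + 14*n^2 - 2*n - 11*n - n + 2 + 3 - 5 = 8*c^2 - 7*c - 8*n^3 + n^2*(22 - 20*c) + n*(-8*c^2 + 27*c - 14)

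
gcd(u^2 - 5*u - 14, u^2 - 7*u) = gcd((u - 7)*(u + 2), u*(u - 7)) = u - 7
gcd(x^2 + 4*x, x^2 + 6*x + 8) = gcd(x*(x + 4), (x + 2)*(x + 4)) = x + 4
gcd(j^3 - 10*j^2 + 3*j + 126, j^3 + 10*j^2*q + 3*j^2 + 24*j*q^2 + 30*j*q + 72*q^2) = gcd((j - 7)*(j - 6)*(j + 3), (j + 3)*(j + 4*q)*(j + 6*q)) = j + 3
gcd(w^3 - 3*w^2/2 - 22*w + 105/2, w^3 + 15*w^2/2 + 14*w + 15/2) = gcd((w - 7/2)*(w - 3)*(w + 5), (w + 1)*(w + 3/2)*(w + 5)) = w + 5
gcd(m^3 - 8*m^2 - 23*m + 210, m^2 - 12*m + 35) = m - 7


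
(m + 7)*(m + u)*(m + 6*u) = m^3 + 7*m^2*u + 7*m^2 + 6*m*u^2 + 49*m*u + 42*u^2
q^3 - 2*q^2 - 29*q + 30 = (q - 6)*(q - 1)*(q + 5)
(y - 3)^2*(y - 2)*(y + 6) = y^4 - 2*y^3 - 27*y^2 + 108*y - 108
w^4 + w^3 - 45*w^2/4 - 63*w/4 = w*(w - 7/2)*(w + 3/2)*(w + 3)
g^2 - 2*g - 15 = (g - 5)*(g + 3)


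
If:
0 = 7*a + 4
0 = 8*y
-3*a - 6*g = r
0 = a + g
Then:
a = -4/7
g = 4/7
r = -12/7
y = 0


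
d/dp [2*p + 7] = 2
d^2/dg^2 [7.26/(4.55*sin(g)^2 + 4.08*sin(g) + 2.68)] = (-601.2006*sin(g)^4 - 404.32392*sin(g)^3 + 1135.061796*sin(g)^2 + 888.031584*sin(g) + 64.648848)/(4.55*sin(g)^2 + 4.08*sin(g) + 2.68)^3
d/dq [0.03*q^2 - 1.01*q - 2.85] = 0.06*q - 1.01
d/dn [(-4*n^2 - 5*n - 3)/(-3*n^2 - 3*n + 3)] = (-n^2 - 14*n - 8)/(3*(n^4 + 2*n^3 - n^2 - 2*n + 1))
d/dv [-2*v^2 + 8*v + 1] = 8 - 4*v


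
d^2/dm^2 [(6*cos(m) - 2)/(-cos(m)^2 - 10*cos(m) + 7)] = 4*(27*(1 - cos(2*m))^2*cos(m) - 34*(1 - cos(2*m))^2 + 308*cos(m) + 40*cos(2*m) + 114*cos(3*m) - 6*cos(5*m) - 648)/(20*cos(m) + cos(2*m) - 13)^3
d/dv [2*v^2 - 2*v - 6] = 4*v - 2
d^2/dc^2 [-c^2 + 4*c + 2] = -2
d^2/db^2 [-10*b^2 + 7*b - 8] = -20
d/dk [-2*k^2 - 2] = -4*k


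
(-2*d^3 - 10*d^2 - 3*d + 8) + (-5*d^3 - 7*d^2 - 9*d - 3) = -7*d^3 - 17*d^2 - 12*d + 5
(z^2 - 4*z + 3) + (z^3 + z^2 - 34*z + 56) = z^3 + 2*z^2 - 38*z + 59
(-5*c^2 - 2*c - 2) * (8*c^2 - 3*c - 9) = -40*c^4 - c^3 + 35*c^2 + 24*c + 18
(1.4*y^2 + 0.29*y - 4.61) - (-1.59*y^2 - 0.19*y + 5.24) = 2.99*y^2 + 0.48*y - 9.85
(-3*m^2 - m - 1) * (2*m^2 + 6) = -6*m^4 - 2*m^3 - 20*m^2 - 6*m - 6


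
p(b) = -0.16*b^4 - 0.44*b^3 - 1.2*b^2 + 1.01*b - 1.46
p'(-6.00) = 106.13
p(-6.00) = -163.04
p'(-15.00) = 1900.01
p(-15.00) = -6901.61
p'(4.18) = -78.83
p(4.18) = -99.19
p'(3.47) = -49.95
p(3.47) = -53.99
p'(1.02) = -3.49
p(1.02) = -2.32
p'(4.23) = -81.20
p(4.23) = -103.19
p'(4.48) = -93.78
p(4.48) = -125.03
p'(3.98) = -69.80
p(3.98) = -84.34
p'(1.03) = -3.56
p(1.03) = -2.35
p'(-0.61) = 2.13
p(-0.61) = -2.44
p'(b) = -0.64*b^3 - 1.32*b^2 - 2.4*b + 1.01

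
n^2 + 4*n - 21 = (n - 3)*(n + 7)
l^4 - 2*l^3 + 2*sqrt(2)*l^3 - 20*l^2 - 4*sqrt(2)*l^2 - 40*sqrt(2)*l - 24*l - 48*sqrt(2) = (l - 6)*(l + 2)^2*(l + 2*sqrt(2))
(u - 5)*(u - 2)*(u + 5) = u^3 - 2*u^2 - 25*u + 50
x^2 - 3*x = x*(x - 3)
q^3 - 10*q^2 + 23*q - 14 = (q - 7)*(q - 2)*(q - 1)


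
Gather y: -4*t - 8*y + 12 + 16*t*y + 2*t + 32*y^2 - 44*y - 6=-2*t + 32*y^2 + y*(16*t - 52) + 6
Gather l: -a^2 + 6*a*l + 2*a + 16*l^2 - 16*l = -a^2 + 2*a + 16*l^2 + l*(6*a - 16)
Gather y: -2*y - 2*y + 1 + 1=2 - 4*y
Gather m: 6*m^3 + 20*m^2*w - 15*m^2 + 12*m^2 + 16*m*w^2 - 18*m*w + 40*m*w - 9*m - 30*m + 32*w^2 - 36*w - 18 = 6*m^3 + m^2*(20*w - 3) + m*(16*w^2 + 22*w - 39) + 32*w^2 - 36*w - 18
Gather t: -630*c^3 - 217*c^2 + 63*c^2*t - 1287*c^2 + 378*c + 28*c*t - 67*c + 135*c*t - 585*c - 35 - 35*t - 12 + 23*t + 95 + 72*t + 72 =-630*c^3 - 1504*c^2 - 274*c + t*(63*c^2 + 163*c + 60) + 120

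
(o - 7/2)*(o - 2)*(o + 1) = o^3 - 9*o^2/2 + 3*o/2 + 7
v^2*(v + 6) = v^3 + 6*v^2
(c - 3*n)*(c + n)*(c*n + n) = c^3*n - 2*c^2*n^2 + c^2*n - 3*c*n^3 - 2*c*n^2 - 3*n^3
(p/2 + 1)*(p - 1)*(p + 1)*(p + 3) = p^4/2 + 5*p^3/2 + 5*p^2/2 - 5*p/2 - 3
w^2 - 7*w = w*(w - 7)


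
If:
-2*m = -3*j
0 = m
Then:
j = 0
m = 0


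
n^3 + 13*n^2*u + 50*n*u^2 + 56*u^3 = (n + 2*u)*(n + 4*u)*(n + 7*u)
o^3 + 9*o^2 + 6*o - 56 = (o - 2)*(o + 4)*(o + 7)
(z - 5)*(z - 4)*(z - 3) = z^3 - 12*z^2 + 47*z - 60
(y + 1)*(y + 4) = y^2 + 5*y + 4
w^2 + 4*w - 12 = (w - 2)*(w + 6)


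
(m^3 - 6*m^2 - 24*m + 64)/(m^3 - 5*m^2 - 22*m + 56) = (m - 8)/(m - 7)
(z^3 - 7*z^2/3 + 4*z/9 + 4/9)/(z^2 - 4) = (z^2 - z/3 - 2/9)/(z + 2)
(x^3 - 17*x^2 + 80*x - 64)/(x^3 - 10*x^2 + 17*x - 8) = (x - 8)/(x - 1)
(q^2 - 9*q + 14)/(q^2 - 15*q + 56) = (q - 2)/(q - 8)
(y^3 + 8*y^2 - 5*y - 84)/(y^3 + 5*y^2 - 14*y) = (y^2 + y - 12)/(y*(y - 2))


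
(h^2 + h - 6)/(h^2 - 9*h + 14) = (h + 3)/(h - 7)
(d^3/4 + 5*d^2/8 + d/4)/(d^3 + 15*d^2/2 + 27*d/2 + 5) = d/(4*(d + 5))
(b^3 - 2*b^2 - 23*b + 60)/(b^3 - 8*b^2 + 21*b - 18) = (b^2 + b - 20)/(b^2 - 5*b + 6)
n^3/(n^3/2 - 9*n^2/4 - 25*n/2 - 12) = 4*n^3/(2*n^3 - 9*n^2 - 50*n - 48)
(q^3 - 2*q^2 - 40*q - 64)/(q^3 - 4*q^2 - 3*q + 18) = (q^2 - 4*q - 32)/(q^2 - 6*q + 9)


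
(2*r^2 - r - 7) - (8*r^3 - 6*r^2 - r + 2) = -8*r^3 + 8*r^2 - 9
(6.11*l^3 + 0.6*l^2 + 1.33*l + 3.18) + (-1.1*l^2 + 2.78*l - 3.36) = 6.11*l^3 - 0.5*l^2 + 4.11*l - 0.18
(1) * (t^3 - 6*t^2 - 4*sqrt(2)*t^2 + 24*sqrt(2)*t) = t^3 - 6*t^2 - 4*sqrt(2)*t^2 + 24*sqrt(2)*t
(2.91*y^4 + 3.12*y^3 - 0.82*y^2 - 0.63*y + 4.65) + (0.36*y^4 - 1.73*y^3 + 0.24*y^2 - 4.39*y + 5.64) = 3.27*y^4 + 1.39*y^3 - 0.58*y^2 - 5.02*y + 10.29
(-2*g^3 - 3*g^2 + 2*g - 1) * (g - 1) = -2*g^4 - g^3 + 5*g^2 - 3*g + 1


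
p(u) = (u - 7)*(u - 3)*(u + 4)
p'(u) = (u - 7)*(u - 3) + (u - 7)*(u + 4) + (u - 3)*(u + 4)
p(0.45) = 74.33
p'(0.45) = -23.79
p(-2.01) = 89.83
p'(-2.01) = 17.24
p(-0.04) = 84.75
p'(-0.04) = -18.52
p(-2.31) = 83.55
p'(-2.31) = 24.73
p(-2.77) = 69.34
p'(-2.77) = 37.26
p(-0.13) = 86.37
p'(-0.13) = -17.39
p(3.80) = -19.97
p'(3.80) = -21.28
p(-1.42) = 96.02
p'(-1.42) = 4.09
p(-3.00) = 60.00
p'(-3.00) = 44.00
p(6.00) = -30.00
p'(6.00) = 17.00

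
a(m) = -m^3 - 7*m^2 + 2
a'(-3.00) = 15.00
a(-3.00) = -34.00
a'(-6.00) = -24.00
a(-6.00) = -34.00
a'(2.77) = -61.80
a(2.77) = -72.96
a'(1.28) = -22.84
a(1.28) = -11.57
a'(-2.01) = 16.02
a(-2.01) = -18.16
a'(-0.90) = 10.17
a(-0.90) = -2.94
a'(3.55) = -87.51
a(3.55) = -130.96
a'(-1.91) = 15.80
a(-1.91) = -16.57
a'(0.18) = -2.62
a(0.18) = 1.77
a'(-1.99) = 15.98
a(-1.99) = -17.84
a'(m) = -3*m^2 - 14*m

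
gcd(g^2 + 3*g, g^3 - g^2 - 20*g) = g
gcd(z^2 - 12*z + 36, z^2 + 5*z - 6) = 1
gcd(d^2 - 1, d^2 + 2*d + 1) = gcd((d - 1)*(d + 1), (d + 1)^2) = d + 1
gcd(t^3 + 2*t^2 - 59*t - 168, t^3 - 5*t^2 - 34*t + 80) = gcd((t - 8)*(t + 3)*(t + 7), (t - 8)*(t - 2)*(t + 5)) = t - 8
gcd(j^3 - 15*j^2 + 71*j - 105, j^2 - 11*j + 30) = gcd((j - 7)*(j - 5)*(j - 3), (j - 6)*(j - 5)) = j - 5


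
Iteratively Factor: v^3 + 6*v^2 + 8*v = (v)*(v^2 + 6*v + 8) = v*(v + 4)*(v + 2)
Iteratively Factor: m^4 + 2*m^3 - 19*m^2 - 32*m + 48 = (m - 1)*(m^3 + 3*m^2 - 16*m - 48) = (m - 1)*(m + 3)*(m^2 - 16) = (m - 4)*(m - 1)*(m + 3)*(m + 4)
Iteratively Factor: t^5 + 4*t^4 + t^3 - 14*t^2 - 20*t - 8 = (t + 2)*(t^4 + 2*t^3 - 3*t^2 - 8*t - 4) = (t + 2)^2*(t^3 - 3*t - 2) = (t + 1)*(t + 2)^2*(t^2 - t - 2) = (t - 2)*(t + 1)*(t + 2)^2*(t + 1)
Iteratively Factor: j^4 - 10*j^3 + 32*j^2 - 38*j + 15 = (j - 1)*(j^3 - 9*j^2 + 23*j - 15) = (j - 1)^2*(j^2 - 8*j + 15) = (j - 3)*(j - 1)^2*(j - 5)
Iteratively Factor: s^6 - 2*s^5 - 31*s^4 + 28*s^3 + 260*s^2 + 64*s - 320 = (s - 5)*(s^5 + 3*s^4 - 16*s^3 - 52*s^2 + 64) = (s - 5)*(s + 4)*(s^4 - s^3 - 12*s^2 - 4*s + 16) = (s - 5)*(s - 4)*(s + 4)*(s^3 + 3*s^2 - 4) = (s - 5)*(s - 4)*(s + 2)*(s + 4)*(s^2 + s - 2) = (s - 5)*(s - 4)*(s - 1)*(s + 2)*(s + 4)*(s + 2)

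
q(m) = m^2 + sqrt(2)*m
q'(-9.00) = -16.59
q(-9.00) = 68.27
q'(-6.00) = -10.59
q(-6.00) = 27.51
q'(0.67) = 2.75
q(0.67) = 1.40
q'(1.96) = 5.33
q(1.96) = 6.61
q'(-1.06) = -0.71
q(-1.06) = -0.38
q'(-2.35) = -3.29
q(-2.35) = 2.20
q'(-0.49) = 0.43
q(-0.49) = -0.45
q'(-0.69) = 0.03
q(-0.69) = -0.50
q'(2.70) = 6.81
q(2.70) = 11.11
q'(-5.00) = -8.59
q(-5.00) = 17.93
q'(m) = 2*m + sqrt(2)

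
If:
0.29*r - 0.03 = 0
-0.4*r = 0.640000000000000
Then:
No Solution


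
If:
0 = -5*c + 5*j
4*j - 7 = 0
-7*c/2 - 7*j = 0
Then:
No Solution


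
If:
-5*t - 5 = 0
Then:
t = -1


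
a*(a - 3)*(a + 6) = a^3 + 3*a^2 - 18*a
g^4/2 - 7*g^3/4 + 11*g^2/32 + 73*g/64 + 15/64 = (g/2 + 1/4)*(g - 3)*(g - 5/4)*(g + 1/4)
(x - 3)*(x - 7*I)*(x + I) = x^3 - 3*x^2 - 6*I*x^2 + 7*x + 18*I*x - 21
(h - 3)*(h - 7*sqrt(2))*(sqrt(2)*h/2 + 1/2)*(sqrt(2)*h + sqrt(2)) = h^4 - 13*sqrt(2)*h^3/2 - 2*h^3 - 10*h^2 + 13*sqrt(2)*h^2 + 14*h + 39*sqrt(2)*h/2 + 21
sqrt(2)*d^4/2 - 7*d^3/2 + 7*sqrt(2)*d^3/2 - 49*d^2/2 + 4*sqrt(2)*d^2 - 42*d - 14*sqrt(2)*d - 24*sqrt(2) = (d + 3)*(d + 4)*(d - 4*sqrt(2))*(sqrt(2)*d/2 + 1/2)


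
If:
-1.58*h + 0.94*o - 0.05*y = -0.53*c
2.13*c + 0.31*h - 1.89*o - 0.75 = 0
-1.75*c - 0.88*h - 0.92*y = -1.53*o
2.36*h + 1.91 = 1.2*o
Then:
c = -1.66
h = -2.14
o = -2.62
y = 0.85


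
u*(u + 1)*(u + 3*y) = u^3 + 3*u^2*y + u^2 + 3*u*y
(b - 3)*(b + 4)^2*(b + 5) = b^4 + 10*b^3 + 17*b^2 - 88*b - 240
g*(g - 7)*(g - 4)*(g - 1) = g^4 - 12*g^3 + 39*g^2 - 28*g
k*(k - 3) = k^2 - 3*k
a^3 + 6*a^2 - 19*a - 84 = (a - 4)*(a + 3)*(a + 7)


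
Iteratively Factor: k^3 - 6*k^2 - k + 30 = (k + 2)*(k^2 - 8*k + 15) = (k - 3)*(k + 2)*(k - 5)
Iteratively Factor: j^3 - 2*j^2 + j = (j - 1)*(j^2 - j) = (j - 1)^2*(j)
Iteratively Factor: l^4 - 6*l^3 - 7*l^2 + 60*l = (l - 5)*(l^3 - l^2 - 12*l) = (l - 5)*(l + 3)*(l^2 - 4*l) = (l - 5)*(l - 4)*(l + 3)*(l)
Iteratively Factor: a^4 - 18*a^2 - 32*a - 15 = (a + 3)*(a^3 - 3*a^2 - 9*a - 5) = (a + 1)*(a + 3)*(a^2 - 4*a - 5) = (a + 1)^2*(a + 3)*(a - 5)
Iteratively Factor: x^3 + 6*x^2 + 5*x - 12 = (x + 4)*(x^2 + 2*x - 3) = (x + 3)*(x + 4)*(x - 1)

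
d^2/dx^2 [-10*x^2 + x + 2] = -20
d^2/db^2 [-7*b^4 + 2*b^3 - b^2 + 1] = -84*b^2 + 12*b - 2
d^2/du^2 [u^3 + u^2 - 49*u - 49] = 6*u + 2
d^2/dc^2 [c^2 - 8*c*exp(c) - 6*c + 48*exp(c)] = -8*c*exp(c) + 32*exp(c) + 2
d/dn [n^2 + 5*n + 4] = 2*n + 5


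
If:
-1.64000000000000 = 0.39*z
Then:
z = -4.21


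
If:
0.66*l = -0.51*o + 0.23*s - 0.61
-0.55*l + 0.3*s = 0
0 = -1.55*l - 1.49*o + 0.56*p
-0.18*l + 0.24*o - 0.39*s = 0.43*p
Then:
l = 0.65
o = -1.50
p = -2.19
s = 1.19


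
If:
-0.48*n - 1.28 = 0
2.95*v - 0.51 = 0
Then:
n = -2.67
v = 0.17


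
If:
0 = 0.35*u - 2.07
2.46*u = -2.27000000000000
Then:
No Solution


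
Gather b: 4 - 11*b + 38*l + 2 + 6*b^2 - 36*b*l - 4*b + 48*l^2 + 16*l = 6*b^2 + b*(-36*l - 15) + 48*l^2 + 54*l + 6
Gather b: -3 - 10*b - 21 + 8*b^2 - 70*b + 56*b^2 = 64*b^2 - 80*b - 24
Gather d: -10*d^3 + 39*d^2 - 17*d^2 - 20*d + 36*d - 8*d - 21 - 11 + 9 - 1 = -10*d^3 + 22*d^2 + 8*d - 24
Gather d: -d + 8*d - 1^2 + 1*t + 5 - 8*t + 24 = 7*d - 7*t + 28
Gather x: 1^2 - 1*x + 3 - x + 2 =6 - 2*x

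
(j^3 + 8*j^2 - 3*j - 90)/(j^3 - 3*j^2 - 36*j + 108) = (j + 5)/(j - 6)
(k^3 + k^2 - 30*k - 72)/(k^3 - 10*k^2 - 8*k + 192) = (k + 3)/(k - 8)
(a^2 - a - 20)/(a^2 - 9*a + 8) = (a^2 - a - 20)/(a^2 - 9*a + 8)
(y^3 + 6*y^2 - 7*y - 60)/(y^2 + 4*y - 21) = (y^2 + 9*y + 20)/(y + 7)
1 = 1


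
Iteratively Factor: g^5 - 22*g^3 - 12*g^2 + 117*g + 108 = (g + 1)*(g^4 - g^3 - 21*g^2 + 9*g + 108) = (g - 4)*(g + 1)*(g^3 + 3*g^2 - 9*g - 27) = (g - 4)*(g - 3)*(g + 1)*(g^2 + 6*g + 9) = (g - 4)*(g - 3)*(g + 1)*(g + 3)*(g + 3)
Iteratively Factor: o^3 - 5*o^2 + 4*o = (o - 4)*(o^2 - o) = o*(o - 4)*(o - 1)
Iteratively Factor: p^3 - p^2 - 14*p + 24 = (p - 2)*(p^2 + p - 12) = (p - 3)*(p - 2)*(p + 4)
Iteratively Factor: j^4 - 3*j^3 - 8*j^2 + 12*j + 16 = (j + 2)*(j^3 - 5*j^2 + 2*j + 8) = (j - 4)*(j + 2)*(j^2 - j - 2) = (j - 4)*(j - 2)*(j + 2)*(j + 1)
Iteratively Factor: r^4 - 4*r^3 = (r)*(r^3 - 4*r^2) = r^2*(r^2 - 4*r) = r^3*(r - 4)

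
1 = 1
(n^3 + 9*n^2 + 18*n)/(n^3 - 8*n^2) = (n^2 + 9*n + 18)/(n*(n - 8))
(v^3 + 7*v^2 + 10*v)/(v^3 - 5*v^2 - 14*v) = (v + 5)/(v - 7)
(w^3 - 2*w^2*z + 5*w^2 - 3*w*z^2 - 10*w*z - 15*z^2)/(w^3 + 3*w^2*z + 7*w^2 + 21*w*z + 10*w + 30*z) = (w^2 - 2*w*z - 3*z^2)/(w^2 + 3*w*z + 2*w + 6*z)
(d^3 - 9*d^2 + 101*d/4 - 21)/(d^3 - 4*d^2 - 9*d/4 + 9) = (2*d - 7)/(2*d + 3)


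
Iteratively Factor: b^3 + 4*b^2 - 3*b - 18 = (b + 3)*(b^2 + b - 6) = (b + 3)^2*(b - 2)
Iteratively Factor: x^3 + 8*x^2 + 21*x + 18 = (x + 2)*(x^2 + 6*x + 9) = (x + 2)*(x + 3)*(x + 3)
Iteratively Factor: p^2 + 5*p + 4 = (p + 4)*(p + 1)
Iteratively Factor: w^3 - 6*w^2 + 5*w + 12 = (w - 3)*(w^2 - 3*w - 4) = (w - 4)*(w - 3)*(w + 1)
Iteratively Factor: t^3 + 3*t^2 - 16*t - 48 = (t - 4)*(t^2 + 7*t + 12) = (t - 4)*(t + 4)*(t + 3)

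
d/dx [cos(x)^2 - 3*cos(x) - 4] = (3 - 2*cos(x))*sin(x)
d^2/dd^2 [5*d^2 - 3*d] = 10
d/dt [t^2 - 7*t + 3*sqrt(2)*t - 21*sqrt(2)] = 2*t - 7 + 3*sqrt(2)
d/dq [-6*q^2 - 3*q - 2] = -12*q - 3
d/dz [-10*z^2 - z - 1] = -20*z - 1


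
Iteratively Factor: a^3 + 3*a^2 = (a)*(a^2 + 3*a) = a^2*(a + 3)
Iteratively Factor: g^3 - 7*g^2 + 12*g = (g - 4)*(g^2 - 3*g) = g*(g - 4)*(g - 3)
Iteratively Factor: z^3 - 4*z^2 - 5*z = (z)*(z^2 - 4*z - 5) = z*(z - 5)*(z + 1)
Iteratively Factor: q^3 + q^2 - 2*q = (q)*(q^2 + q - 2) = q*(q - 1)*(q + 2)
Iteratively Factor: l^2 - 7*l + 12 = (l - 4)*(l - 3)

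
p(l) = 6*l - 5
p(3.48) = 15.88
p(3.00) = 13.00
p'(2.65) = 6.00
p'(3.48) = 6.00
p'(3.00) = 6.00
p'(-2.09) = 6.00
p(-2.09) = -17.54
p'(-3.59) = 6.00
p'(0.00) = 6.00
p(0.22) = -3.68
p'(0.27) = 6.00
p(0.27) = -3.38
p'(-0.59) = 6.00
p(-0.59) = -8.54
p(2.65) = 10.90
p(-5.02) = -35.12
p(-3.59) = -26.54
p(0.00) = -5.00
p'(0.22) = 6.00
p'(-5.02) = 6.00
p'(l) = 6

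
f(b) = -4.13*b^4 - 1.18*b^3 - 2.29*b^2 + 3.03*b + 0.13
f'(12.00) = -29108.25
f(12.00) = -87971.99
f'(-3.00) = 430.95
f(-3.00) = -332.24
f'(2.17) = -192.38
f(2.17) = -107.71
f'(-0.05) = 3.25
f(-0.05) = -0.03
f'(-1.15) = 28.74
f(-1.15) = -11.81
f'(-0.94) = 17.93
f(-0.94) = -6.99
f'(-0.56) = 7.39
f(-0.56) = -2.48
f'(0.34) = 0.41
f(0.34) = 0.79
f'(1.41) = -56.77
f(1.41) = -19.78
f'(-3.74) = 834.86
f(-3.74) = -789.55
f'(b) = -16.52*b^3 - 3.54*b^2 - 4.58*b + 3.03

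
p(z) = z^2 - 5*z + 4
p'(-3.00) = -11.00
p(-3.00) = 28.00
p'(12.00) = 19.00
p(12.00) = 88.00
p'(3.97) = 2.94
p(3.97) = -0.09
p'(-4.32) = -13.64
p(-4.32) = 44.26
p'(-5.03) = -15.06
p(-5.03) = 54.45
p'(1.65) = -1.70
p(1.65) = -1.53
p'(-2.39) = -9.78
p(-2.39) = 21.66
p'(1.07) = -2.86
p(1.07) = -0.21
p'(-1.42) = -7.84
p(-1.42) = 13.12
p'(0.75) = -3.50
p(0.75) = 0.81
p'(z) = 2*z - 5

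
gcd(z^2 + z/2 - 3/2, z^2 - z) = z - 1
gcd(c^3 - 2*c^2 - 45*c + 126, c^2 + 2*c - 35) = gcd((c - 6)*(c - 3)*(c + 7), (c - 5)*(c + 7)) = c + 7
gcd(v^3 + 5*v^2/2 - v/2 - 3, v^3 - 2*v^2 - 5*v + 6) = v^2 + v - 2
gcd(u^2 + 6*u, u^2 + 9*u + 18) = u + 6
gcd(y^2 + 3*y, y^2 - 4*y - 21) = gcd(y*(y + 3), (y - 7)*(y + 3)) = y + 3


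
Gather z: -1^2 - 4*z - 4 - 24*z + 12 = 7 - 28*z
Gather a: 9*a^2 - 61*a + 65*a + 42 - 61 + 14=9*a^2 + 4*a - 5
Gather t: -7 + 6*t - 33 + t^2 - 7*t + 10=t^2 - t - 30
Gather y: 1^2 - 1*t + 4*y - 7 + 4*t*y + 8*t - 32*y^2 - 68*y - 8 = 7*t - 32*y^2 + y*(4*t - 64) - 14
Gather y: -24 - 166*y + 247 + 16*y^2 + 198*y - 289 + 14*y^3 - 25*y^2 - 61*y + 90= 14*y^3 - 9*y^2 - 29*y + 24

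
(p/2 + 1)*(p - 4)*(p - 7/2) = p^3/2 - 11*p^2/4 - p/2 + 14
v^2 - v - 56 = (v - 8)*(v + 7)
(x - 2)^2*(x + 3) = x^3 - x^2 - 8*x + 12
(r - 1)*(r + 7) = r^2 + 6*r - 7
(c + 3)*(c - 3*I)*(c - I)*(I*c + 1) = I*c^4 + 5*c^3 + 3*I*c^3 + 15*c^2 - 7*I*c^2 - 3*c - 21*I*c - 9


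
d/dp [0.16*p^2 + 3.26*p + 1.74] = 0.32*p + 3.26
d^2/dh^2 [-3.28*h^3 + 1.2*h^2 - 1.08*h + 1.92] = 2.4 - 19.68*h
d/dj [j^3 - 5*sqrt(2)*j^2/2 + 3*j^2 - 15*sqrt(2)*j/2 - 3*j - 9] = 3*j^2 - 5*sqrt(2)*j + 6*j - 15*sqrt(2)/2 - 3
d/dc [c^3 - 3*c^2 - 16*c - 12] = 3*c^2 - 6*c - 16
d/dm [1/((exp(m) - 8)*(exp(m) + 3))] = (5 - 2*exp(m))*exp(m)/(exp(4*m) - 10*exp(3*m) - 23*exp(2*m) + 240*exp(m) + 576)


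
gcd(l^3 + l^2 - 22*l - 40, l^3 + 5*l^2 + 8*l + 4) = l + 2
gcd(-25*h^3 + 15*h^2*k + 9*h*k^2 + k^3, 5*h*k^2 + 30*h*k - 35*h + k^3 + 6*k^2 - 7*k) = 5*h + k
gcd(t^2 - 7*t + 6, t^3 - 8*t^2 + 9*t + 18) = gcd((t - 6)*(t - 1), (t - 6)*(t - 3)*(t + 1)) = t - 6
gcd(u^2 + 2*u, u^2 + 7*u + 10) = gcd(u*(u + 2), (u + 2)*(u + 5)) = u + 2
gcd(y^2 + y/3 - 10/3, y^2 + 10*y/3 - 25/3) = y - 5/3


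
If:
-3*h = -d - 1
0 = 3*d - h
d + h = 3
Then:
No Solution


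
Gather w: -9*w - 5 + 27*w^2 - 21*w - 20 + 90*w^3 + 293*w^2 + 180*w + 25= 90*w^3 + 320*w^2 + 150*w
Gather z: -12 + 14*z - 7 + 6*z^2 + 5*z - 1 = 6*z^2 + 19*z - 20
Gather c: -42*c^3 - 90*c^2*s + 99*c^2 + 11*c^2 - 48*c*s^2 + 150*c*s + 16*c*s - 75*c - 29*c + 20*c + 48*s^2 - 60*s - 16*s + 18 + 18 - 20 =-42*c^3 + c^2*(110 - 90*s) + c*(-48*s^2 + 166*s - 84) + 48*s^2 - 76*s + 16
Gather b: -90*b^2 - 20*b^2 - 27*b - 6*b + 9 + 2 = -110*b^2 - 33*b + 11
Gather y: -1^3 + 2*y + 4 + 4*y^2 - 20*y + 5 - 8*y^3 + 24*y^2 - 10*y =-8*y^3 + 28*y^2 - 28*y + 8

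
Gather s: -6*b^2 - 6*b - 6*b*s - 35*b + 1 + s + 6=-6*b^2 - 41*b + s*(1 - 6*b) + 7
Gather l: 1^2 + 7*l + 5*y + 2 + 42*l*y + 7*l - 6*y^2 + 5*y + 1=l*(42*y + 14) - 6*y^2 + 10*y + 4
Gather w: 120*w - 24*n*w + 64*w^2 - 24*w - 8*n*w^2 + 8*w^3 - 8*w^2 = 8*w^3 + w^2*(56 - 8*n) + w*(96 - 24*n)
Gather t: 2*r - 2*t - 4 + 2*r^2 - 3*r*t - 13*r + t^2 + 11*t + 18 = 2*r^2 - 11*r + t^2 + t*(9 - 3*r) + 14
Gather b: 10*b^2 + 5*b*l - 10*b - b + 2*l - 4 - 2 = 10*b^2 + b*(5*l - 11) + 2*l - 6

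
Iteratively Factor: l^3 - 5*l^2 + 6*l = (l)*(l^2 - 5*l + 6) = l*(l - 3)*(l - 2)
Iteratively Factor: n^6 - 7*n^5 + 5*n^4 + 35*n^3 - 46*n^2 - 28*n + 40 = (n - 2)*(n^5 - 5*n^4 - 5*n^3 + 25*n^2 + 4*n - 20) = (n - 2)*(n + 2)*(n^4 - 7*n^3 + 9*n^2 + 7*n - 10) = (n - 2)*(n + 1)*(n + 2)*(n^3 - 8*n^2 + 17*n - 10) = (n - 2)^2*(n + 1)*(n + 2)*(n^2 - 6*n + 5) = (n - 5)*(n - 2)^2*(n + 1)*(n + 2)*(n - 1)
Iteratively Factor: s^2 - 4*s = (s - 4)*(s)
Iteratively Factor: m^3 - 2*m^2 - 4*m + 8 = (m + 2)*(m^2 - 4*m + 4) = (m - 2)*(m + 2)*(m - 2)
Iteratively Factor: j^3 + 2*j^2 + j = (j + 1)*(j^2 + j) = j*(j + 1)*(j + 1)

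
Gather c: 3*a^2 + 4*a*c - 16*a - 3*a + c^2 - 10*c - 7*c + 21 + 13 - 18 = 3*a^2 - 19*a + c^2 + c*(4*a - 17) + 16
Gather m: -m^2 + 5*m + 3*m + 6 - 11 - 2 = -m^2 + 8*m - 7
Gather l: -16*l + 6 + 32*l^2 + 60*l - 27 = 32*l^2 + 44*l - 21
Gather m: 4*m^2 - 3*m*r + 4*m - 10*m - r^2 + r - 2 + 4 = 4*m^2 + m*(-3*r - 6) - r^2 + r + 2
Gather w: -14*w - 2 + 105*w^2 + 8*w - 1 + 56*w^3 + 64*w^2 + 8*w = 56*w^3 + 169*w^2 + 2*w - 3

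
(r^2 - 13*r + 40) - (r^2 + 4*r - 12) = 52 - 17*r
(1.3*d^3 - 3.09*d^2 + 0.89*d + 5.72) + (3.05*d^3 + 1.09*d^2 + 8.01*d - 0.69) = 4.35*d^3 - 2.0*d^2 + 8.9*d + 5.03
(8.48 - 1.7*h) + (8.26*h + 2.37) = 6.56*h + 10.85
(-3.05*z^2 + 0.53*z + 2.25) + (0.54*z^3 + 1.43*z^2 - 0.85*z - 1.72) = 0.54*z^3 - 1.62*z^2 - 0.32*z + 0.53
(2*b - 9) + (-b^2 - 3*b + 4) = -b^2 - b - 5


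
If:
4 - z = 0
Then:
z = 4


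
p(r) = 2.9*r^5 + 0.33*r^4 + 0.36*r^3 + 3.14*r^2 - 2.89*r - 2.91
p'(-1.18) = 17.15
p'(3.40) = 2020.52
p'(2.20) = 369.88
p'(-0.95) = 2.80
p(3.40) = 1399.44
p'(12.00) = 303180.95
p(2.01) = 107.42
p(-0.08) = -2.66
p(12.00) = 729492.33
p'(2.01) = 261.49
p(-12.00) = -714908.07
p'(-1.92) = 176.74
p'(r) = 14.5*r^4 + 1.32*r^3 + 1.08*r^2 + 6.28*r - 2.89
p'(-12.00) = 298468.31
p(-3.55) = -1551.86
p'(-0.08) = -3.39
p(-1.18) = -1.71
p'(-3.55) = 2232.30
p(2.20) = 166.95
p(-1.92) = -59.52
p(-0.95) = 0.39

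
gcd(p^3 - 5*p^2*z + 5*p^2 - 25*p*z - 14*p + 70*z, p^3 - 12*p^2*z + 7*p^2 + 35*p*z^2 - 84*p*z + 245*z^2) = -p^2 + 5*p*z - 7*p + 35*z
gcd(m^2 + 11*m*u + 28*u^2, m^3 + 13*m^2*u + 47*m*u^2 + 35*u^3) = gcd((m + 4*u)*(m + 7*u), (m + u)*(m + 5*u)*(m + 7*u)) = m + 7*u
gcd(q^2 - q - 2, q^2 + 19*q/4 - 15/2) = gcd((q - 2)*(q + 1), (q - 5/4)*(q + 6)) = 1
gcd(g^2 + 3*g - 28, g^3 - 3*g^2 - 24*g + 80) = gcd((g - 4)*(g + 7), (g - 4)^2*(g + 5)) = g - 4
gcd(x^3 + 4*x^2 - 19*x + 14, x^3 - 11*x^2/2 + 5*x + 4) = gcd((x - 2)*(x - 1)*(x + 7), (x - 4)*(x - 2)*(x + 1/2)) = x - 2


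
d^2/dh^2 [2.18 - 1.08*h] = 0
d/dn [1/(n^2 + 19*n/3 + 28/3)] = 3*(-6*n - 19)/(3*n^2 + 19*n + 28)^2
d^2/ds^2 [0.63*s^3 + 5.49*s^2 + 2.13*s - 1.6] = 3.78*s + 10.98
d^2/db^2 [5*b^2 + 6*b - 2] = 10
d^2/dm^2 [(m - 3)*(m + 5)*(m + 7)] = 6*m + 18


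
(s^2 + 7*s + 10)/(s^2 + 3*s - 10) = (s + 2)/(s - 2)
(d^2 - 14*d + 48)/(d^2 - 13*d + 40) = (d - 6)/(d - 5)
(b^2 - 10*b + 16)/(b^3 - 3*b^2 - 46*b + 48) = (b - 2)/(b^2 + 5*b - 6)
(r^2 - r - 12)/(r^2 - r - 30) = (-r^2 + r + 12)/(-r^2 + r + 30)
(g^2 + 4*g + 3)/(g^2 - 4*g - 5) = (g + 3)/(g - 5)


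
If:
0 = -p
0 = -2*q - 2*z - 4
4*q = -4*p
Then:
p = 0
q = 0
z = -2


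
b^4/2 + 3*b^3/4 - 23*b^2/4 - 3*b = b*(b/2 + 1/4)*(b - 3)*(b + 4)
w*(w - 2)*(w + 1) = w^3 - w^2 - 2*w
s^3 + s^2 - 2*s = s*(s - 1)*(s + 2)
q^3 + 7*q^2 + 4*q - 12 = (q - 1)*(q + 2)*(q + 6)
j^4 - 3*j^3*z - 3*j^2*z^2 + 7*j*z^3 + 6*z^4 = (j - 3*z)*(j - 2*z)*(j + z)^2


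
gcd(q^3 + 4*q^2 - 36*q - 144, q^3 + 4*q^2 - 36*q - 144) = q^3 + 4*q^2 - 36*q - 144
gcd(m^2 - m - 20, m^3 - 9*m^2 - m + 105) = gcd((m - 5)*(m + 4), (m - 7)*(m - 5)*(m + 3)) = m - 5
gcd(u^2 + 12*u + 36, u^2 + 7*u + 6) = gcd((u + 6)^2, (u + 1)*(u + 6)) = u + 6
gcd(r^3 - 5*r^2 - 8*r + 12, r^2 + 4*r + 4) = r + 2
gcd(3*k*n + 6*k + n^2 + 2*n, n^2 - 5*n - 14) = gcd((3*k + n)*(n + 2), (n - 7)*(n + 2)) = n + 2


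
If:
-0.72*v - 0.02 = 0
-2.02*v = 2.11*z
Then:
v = -0.03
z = 0.03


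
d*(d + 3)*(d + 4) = d^3 + 7*d^2 + 12*d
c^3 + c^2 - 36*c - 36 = (c - 6)*(c + 1)*(c + 6)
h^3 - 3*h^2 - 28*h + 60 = (h - 6)*(h - 2)*(h + 5)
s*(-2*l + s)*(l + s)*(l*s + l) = -2*l^3*s^2 - 2*l^3*s - l^2*s^3 - l^2*s^2 + l*s^4 + l*s^3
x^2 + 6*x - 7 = (x - 1)*(x + 7)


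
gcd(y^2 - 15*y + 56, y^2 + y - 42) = 1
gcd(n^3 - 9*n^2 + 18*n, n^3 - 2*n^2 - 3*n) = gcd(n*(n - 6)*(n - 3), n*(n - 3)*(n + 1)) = n^2 - 3*n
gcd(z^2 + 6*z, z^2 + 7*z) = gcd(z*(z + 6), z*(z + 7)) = z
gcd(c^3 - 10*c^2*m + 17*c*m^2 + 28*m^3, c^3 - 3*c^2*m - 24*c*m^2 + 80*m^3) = c - 4*m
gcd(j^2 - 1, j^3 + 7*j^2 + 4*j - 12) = j - 1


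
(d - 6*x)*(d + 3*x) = d^2 - 3*d*x - 18*x^2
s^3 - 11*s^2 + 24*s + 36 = (s - 6)^2*(s + 1)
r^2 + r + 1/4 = (r + 1/2)^2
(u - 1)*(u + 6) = u^2 + 5*u - 6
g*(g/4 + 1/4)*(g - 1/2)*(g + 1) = g^4/4 + 3*g^3/8 - g/8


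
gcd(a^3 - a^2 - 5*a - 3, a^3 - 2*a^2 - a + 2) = a + 1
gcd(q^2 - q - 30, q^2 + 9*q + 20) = q + 5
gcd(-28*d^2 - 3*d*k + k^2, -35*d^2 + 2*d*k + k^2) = 1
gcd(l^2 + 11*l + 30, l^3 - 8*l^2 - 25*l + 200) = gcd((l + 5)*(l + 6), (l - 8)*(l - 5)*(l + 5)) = l + 5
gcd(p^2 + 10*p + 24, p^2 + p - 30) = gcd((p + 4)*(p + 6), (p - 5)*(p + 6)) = p + 6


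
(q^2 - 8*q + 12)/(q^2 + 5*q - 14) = (q - 6)/(q + 7)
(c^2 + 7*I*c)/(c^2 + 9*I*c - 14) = c/(c + 2*I)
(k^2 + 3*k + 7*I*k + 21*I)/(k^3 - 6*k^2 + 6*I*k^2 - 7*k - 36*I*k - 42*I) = (k^2 + k*(3 + 7*I) + 21*I)/(k^3 + 6*k^2*(-1 + I) - k*(7 + 36*I) - 42*I)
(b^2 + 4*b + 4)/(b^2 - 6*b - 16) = (b + 2)/(b - 8)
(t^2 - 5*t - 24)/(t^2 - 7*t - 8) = (t + 3)/(t + 1)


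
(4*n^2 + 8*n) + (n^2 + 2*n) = 5*n^2 + 10*n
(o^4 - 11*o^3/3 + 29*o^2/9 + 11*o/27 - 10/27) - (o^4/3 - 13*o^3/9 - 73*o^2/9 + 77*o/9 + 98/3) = 2*o^4/3 - 20*o^3/9 + 34*o^2/3 - 220*o/27 - 892/27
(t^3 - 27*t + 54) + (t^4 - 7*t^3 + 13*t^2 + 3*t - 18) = t^4 - 6*t^3 + 13*t^2 - 24*t + 36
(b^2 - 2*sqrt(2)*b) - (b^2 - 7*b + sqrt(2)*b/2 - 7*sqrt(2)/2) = -5*sqrt(2)*b/2 + 7*b + 7*sqrt(2)/2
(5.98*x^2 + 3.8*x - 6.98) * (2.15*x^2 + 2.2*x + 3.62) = 12.857*x^4 + 21.326*x^3 + 15.0006*x^2 - 1.6*x - 25.2676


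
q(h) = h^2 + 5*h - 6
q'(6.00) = 17.00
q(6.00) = 60.00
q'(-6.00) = -7.00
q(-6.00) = 0.00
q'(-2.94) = -0.88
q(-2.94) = -12.06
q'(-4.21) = -3.42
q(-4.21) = -9.33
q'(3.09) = 11.18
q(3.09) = 19.00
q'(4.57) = 14.14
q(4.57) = 37.73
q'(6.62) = 18.24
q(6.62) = 70.92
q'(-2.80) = -0.60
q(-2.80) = -12.16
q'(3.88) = 12.76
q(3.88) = 28.45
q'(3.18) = 11.36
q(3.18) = 20.01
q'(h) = 2*h + 5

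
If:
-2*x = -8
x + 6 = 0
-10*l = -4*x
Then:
No Solution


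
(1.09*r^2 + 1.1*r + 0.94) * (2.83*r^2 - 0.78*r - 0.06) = 3.0847*r^4 + 2.2628*r^3 + 1.7368*r^2 - 0.7992*r - 0.0564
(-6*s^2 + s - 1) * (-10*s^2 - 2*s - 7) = 60*s^4 + 2*s^3 + 50*s^2 - 5*s + 7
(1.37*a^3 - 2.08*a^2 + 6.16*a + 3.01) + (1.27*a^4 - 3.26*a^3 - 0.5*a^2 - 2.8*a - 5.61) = 1.27*a^4 - 1.89*a^3 - 2.58*a^2 + 3.36*a - 2.6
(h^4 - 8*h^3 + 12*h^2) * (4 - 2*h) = -2*h^5 + 20*h^4 - 56*h^3 + 48*h^2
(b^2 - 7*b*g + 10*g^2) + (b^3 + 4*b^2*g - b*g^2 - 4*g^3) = b^3 + 4*b^2*g + b^2 - b*g^2 - 7*b*g - 4*g^3 + 10*g^2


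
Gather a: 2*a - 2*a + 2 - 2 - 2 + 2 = 0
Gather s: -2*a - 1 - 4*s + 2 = -2*a - 4*s + 1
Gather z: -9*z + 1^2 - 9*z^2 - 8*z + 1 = -9*z^2 - 17*z + 2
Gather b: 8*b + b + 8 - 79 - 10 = 9*b - 81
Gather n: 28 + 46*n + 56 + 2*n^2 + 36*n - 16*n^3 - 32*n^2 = -16*n^3 - 30*n^2 + 82*n + 84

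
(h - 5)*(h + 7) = h^2 + 2*h - 35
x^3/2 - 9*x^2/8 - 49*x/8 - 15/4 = (x/2 + 1)*(x - 5)*(x + 3/4)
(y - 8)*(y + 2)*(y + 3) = y^3 - 3*y^2 - 34*y - 48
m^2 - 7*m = m*(m - 7)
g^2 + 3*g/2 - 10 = (g - 5/2)*(g + 4)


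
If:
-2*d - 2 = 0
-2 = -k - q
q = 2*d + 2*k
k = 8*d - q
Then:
No Solution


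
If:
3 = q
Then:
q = 3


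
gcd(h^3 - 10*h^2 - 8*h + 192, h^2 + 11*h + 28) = h + 4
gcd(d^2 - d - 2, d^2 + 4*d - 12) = d - 2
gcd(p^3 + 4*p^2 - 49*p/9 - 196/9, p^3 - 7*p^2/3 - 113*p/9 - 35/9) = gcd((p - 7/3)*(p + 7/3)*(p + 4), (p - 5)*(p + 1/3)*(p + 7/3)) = p + 7/3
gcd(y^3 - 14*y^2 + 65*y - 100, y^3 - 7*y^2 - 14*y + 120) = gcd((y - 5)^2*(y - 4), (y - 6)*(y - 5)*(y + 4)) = y - 5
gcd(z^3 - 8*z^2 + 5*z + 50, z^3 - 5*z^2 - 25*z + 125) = z^2 - 10*z + 25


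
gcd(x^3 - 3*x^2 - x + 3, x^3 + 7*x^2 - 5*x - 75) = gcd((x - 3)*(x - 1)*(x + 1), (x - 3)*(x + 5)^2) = x - 3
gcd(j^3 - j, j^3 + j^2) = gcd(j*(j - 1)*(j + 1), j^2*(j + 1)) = j^2 + j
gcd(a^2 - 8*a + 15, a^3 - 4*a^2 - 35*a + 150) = a - 5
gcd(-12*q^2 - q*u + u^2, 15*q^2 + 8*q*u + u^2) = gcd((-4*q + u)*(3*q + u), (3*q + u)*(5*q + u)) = 3*q + u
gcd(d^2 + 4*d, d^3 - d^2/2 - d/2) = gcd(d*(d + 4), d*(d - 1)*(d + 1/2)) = d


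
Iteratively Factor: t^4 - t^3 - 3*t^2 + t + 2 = (t + 1)*(t^3 - 2*t^2 - t + 2) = (t - 1)*(t + 1)*(t^2 - t - 2) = (t - 2)*(t - 1)*(t + 1)*(t + 1)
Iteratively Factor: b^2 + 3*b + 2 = (b + 1)*(b + 2)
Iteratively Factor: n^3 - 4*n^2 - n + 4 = (n - 1)*(n^2 - 3*n - 4) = (n - 1)*(n + 1)*(n - 4)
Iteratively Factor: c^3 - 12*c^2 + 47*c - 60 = (c - 4)*(c^2 - 8*c + 15) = (c - 4)*(c - 3)*(c - 5)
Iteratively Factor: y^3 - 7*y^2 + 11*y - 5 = (y - 1)*(y^2 - 6*y + 5) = (y - 5)*(y - 1)*(y - 1)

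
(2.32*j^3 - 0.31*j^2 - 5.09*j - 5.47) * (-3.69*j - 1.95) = -8.5608*j^4 - 3.3801*j^3 + 19.3866*j^2 + 30.1098*j + 10.6665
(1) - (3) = -2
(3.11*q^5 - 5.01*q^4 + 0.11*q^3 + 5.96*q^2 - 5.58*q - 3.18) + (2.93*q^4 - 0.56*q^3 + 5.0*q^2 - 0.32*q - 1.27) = 3.11*q^5 - 2.08*q^4 - 0.45*q^3 + 10.96*q^2 - 5.9*q - 4.45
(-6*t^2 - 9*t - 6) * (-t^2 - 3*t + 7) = 6*t^4 + 27*t^3 - 9*t^2 - 45*t - 42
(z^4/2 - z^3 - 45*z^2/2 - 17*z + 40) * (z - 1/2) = z^5/2 - 5*z^4/4 - 22*z^3 - 23*z^2/4 + 97*z/2 - 20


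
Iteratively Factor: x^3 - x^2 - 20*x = (x)*(x^2 - x - 20) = x*(x - 5)*(x + 4)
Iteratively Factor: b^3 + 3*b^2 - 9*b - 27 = (b + 3)*(b^2 - 9) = (b - 3)*(b + 3)*(b + 3)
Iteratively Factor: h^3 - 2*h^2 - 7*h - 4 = (h - 4)*(h^2 + 2*h + 1) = (h - 4)*(h + 1)*(h + 1)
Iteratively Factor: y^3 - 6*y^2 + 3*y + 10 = (y - 5)*(y^2 - y - 2) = (y - 5)*(y - 2)*(y + 1)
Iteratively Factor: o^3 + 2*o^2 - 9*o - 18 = (o + 3)*(o^2 - o - 6) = (o + 2)*(o + 3)*(o - 3)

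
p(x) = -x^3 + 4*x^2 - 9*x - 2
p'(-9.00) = -324.00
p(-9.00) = 1132.00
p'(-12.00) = -537.00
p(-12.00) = 2410.00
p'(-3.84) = -83.96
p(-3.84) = 148.17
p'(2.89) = -10.94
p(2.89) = -18.74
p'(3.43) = -16.85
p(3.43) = -26.16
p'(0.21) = -7.45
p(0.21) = -3.72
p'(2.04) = -5.16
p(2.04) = -12.20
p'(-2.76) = -53.93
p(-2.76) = 74.33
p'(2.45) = -7.41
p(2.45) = -14.75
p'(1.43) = -3.69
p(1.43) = -9.61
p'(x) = -3*x^2 + 8*x - 9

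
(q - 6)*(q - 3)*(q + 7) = q^3 - 2*q^2 - 45*q + 126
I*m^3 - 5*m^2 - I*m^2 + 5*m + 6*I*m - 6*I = (m - I)*(m + 6*I)*(I*m - I)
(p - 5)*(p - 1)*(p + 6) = p^3 - 31*p + 30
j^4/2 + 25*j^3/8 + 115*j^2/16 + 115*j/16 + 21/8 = (j/2 + 1)*(j + 1)*(j + 3/2)*(j + 7/4)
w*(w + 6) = w^2 + 6*w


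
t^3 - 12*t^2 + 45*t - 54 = (t - 6)*(t - 3)^2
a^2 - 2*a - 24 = (a - 6)*(a + 4)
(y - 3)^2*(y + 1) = y^3 - 5*y^2 + 3*y + 9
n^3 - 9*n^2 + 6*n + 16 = (n - 8)*(n - 2)*(n + 1)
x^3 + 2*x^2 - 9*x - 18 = (x - 3)*(x + 2)*(x + 3)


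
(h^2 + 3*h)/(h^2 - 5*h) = (h + 3)/(h - 5)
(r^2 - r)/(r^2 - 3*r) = (r - 1)/(r - 3)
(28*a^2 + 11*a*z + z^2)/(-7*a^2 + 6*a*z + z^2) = (4*a + z)/(-a + z)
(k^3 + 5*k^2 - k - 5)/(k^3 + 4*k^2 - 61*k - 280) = (k^2 - 1)/(k^2 - k - 56)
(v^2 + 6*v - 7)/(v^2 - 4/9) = 9*(v^2 + 6*v - 7)/(9*v^2 - 4)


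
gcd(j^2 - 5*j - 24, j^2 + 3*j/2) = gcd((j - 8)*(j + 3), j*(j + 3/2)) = 1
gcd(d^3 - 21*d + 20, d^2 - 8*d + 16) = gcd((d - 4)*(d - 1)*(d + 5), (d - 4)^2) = d - 4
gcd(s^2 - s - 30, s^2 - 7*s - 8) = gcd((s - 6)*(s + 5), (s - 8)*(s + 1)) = 1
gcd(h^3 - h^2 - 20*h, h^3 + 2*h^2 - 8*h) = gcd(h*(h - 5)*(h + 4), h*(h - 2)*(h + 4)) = h^2 + 4*h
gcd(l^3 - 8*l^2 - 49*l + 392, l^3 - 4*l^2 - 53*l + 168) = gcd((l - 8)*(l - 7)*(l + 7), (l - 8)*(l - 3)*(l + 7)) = l^2 - l - 56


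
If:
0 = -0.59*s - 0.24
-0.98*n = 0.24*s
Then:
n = 0.10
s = -0.41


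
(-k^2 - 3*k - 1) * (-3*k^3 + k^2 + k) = 3*k^5 + 8*k^4 - k^3 - 4*k^2 - k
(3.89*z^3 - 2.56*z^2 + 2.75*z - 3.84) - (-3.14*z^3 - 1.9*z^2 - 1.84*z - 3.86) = 7.03*z^3 - 0.66*z^2 + 4.59*z + 0.02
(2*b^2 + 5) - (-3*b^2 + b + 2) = 5*b^2 - b + 3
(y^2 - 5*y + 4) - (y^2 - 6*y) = y + 4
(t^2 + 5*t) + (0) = t^2 + 5*t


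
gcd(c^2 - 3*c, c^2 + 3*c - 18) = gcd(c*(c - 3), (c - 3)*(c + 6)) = c - 3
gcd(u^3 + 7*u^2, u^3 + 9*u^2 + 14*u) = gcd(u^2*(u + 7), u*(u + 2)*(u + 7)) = u^2 + 7*u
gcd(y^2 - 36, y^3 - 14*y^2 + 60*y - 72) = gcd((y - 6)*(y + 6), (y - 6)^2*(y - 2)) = y - 6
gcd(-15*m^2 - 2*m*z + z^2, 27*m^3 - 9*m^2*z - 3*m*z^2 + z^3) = 3*m + z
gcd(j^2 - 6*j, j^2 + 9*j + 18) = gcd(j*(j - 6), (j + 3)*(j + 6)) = 1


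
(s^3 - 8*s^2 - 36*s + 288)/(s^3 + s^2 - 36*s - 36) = (s - 8)/(s + 1)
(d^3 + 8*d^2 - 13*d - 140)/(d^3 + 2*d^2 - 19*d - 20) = (d + 7)/(d + 1)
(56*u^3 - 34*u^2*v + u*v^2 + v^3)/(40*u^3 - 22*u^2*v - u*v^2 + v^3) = (7*u + v)/(5*u + v)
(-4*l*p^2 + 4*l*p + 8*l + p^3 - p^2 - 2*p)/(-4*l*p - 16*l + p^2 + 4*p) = (p^2 - p - 2)/(p + 4)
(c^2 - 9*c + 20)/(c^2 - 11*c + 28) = (c - 5)/(c - 7)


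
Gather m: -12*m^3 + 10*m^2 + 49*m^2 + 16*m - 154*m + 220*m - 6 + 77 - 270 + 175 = -12*m^3 + 59*m^2 + 82*m - 24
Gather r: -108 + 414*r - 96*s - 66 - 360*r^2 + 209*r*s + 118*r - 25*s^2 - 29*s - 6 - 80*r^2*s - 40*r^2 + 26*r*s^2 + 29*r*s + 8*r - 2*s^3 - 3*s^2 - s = r^2*(-80*s - 400) + r*(26*s^2 + 238*s + 540) - 2*s^3 - 28*s^2 - 126*s - 180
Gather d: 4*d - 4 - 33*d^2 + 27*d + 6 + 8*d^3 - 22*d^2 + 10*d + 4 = 8*d^3 - 55*d^2 + 41*d + 6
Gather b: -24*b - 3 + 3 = -24*b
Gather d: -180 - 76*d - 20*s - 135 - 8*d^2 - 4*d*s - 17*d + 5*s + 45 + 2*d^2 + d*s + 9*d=-6*d^2 + d*(-3*s - 84) - 15*s - 270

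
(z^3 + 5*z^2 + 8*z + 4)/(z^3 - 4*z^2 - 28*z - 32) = (z + 1)/(z - 8)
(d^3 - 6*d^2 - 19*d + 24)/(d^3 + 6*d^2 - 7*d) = (d^2 - 5*d - 24)/(d*(d + 7))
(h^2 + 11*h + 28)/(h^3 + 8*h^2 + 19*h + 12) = (h + 7)/(h^2 + 4*h + 3)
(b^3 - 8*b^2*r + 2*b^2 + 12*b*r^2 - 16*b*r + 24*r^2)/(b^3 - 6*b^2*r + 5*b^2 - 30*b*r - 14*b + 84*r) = (b^2 - 2*b*r + 2*b - 4*r)/(b^2 + 5*b - 14)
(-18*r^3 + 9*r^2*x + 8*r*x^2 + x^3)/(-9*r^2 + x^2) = (-6*r^2 + 5*r*x + x^2)/(-3*r + x)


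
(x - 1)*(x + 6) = x^2 + 5*x - 6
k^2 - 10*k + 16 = (k - 8)*(k - 2)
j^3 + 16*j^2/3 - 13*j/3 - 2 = (j - 1)*(j + 1/3)*(j + 6)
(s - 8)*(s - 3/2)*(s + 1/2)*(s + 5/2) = s^4 - 13*s^3/2 - 61*s^2/4 + 193*s/8 + 15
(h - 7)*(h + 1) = h^2 - 6*h - 7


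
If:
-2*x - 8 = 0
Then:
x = -4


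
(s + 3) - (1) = s + 2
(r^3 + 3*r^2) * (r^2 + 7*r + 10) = r^5 + 10*r^4 + 31*r^3 + 30*r^2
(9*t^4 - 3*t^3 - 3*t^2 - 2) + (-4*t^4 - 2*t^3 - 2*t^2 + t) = 5*t^4 - 5*t^3 - 5*t^2 + t - 2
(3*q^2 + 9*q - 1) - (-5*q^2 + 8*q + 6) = 8*q^2 + q - 7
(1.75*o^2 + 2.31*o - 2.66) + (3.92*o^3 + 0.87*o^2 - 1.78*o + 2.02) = 3.92*o^3 + 2.62*o^2 + 0.53*o - 0.64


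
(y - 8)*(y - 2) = y^2 - 10*y + 16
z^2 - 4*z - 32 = (z - 8)*(z + 4)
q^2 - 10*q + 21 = (q - 7)*(q - 3)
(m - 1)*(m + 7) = m^2 + 6*m - 7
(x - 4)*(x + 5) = x^2 + x - 20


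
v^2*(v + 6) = v^3 + 6*v^2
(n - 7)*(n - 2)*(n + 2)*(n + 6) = n^4 - n^3 - 46*n^2 + 4*n + 168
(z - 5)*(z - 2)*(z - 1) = z^3 - 8*z^2 + 17*z - 10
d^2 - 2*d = d*(d - 2)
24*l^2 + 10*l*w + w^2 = (4*l + w)*(6*l + w)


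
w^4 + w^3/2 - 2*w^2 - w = w*(w + 1/2)*(w - sqrt(2))*(w + sqrt(2))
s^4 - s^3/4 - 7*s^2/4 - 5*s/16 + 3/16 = (s - 3/2)*(s - 1/4)*(s + 1/2)*(s + 1)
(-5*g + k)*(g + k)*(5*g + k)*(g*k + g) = -25*g^4*k - 25*g^4 - 25*g^3*k^2 - 25*g^3*k + g^2*k^3 + g^2*k^2 + g*k^4 + g*k^3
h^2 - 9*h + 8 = (h - 8)*(h - 1)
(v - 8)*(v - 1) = v^2 - 9*v + 8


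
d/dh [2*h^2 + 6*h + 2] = 4*h + 6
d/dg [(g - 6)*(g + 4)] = 2*g - 2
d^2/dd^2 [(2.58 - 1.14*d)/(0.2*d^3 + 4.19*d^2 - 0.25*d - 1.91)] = (-0.2736*d^5 - 4.49352*d^4 - 5.549268*d^3 + 265.768668*d^2 - 65.041776*d + 42.706164)/(0.008*d^9 + 0.5028*d^8 + 10.50366*d^7 + 72.073859*d^6 - 22.733055*d^5 - 99.237828*d^4 + 14.177585*d^3 + 45.498492*d^2 - 2.736075*d - 6.967871)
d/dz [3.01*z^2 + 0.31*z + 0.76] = 6.02*z + 0.31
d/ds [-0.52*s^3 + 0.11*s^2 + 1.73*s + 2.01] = -1.56*s^2 + 0.22*s + 1.73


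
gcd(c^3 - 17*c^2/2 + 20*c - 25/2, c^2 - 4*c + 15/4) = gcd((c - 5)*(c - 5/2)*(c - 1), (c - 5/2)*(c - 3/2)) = c - 5/2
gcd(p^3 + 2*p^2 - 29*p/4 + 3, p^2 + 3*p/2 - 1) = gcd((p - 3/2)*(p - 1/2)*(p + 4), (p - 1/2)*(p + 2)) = p - 1/2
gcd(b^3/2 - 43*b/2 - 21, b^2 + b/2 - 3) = 1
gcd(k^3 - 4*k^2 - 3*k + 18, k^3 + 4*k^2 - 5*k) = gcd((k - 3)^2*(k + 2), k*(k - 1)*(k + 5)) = 1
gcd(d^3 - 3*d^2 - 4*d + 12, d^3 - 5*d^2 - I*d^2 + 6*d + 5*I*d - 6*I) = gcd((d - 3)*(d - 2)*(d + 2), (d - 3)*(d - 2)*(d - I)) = d^2 - 5*d + 6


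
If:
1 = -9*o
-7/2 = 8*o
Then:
No Solution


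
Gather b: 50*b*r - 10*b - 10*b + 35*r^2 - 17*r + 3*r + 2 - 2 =b*(50*r - 20) + 35*r^2 - 14*r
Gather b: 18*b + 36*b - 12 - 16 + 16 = 54*b - 12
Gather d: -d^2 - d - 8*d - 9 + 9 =-d^2 - 9*d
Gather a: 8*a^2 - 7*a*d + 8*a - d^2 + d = 8*a^2 + a*(8 - 7*d) - d^2 + d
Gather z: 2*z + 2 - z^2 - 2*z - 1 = 1 - z^2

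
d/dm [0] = 0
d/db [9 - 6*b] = -6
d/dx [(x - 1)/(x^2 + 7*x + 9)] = (x^2 + 7*x - (x - 1)*(2*x + 7) + 9)/(x^2 + 7*x + 9)^2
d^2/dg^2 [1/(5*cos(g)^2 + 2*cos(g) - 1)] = (-200*sin(g)^4 + 148*sin(g)^2 + 71*cos(g) - 15*cos(3*g) + 88)/(2*(-5*sin(g)^2 + 2*cos(g) + 4)^3)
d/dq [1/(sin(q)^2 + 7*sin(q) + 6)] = -(2*sin(q) + 7)*cos(q)/(sin(q)^2 + 7*sin(q) + 6)^2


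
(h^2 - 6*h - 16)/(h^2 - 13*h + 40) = (h + 2)/(h - 5)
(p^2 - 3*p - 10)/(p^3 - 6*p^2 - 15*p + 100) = (p + 2)/(p^2 - p - 20)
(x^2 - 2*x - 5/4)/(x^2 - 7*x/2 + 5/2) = (x + 1/2)/(x - 1)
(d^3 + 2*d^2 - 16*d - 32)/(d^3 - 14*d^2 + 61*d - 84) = (d^2 + 6*d + 8)/(d^2 - 10*d + 21)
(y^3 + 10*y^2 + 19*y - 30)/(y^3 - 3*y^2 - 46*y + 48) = (y + 5)/(y - 8)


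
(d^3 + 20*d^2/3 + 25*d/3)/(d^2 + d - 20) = d*(3*d + 5)/(3*(d - 4))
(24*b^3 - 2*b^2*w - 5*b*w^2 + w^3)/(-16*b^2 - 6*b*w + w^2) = (12*b^2 - 7*b*w + w^2)/(-8*b + w)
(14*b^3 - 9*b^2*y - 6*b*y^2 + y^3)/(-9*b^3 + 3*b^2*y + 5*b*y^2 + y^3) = (-14*b^2 - 5*b*y + y^2)/(9*b^2 + 6*b*y + y^2)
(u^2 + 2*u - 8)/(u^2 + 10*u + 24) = (u - 2)/(u + 6)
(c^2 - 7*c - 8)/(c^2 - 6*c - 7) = (c - 8)/(c - 7)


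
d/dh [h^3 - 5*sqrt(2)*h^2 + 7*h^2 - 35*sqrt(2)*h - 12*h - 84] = 3*h^2 - 10*sqrt(2)*h + 14*h - 35*sqrt(2) - 12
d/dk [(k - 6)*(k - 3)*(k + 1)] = 3*k^2 - 16*k + 9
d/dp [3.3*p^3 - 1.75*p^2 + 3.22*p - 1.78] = 9.9*p^2 - 3.5*p + 3.22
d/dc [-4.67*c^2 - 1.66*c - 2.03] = -9.34*c - 1.66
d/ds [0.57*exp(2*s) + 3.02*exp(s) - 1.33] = (1.14*exp(s) + 3.02)*exp(s)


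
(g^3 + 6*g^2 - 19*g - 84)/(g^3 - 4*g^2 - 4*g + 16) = (g^2 + 10*g + 21)/(g^2 - 4)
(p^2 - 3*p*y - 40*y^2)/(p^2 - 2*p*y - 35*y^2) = (-p + 8*y)/(-p + 7*y)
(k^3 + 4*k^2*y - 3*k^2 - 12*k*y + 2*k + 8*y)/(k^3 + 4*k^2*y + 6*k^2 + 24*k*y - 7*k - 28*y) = (k - 2)/(k + 7)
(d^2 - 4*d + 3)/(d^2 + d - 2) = (d - 3)/(d + 2)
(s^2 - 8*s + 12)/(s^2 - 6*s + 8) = (s - 6)/(s - 4)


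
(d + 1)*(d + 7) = d^2 + 8*d + 7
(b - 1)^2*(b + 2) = b^3 - 3*b + 2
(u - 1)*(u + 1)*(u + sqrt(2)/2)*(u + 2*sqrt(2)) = u^4 + 5*sqrt(2)*u^3/2 + u^2 - 5*sqrt(2)*u/2 - 2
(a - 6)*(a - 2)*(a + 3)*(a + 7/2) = a^4 - 3*a^3/2 - 59*a^2/2 - 6*a + 126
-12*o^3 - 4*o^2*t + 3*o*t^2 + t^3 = (-2*o + t)*(2*o + t)*(3*o + t)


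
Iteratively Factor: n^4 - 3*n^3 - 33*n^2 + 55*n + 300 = (n - 5)*(n^3 + 2*n^2 - 23*n - 60) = (n - 5)^2*(n^2 + 7*n + 12) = (n - 5)^2*(n + 3)*(n + 4)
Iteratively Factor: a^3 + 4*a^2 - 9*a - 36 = (a + 3)*(a^2 + a - 12) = (a - 3)*(a + 3)*(a + 4)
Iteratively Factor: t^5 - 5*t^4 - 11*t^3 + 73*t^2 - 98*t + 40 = (t + 4)*(t^4 - 9*t^3 + 25*t^2 - 27*t + 10) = (t - 2)*(t + 4)*(t^3 - 7*t^2 + 11*t - 5) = (t - 5)*(t - 2)*(t + 4)*(t^2 - 2*t + 1) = (t - 5)*(t - 2)*(t - 1)*(t + 4)*(t - 1)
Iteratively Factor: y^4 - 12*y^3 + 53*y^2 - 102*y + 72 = (y - 2)*(y^3 - 10*y^2 + 33*y - 36) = (y - 4)*(y - 2)*(y^2 - 6*y + 9) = (y - 4)*(y - 3)*(y - 2)*(y - 3)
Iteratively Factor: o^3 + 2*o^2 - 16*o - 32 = (o + 4)*(o^2 - 2*o - 8) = (o + 2)*(o + 4)*(o - 4)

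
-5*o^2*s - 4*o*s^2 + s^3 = s*(-5*o + s)*(o + s)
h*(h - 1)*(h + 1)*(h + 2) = h^4 + 2*h^3 - h^2 - 2*h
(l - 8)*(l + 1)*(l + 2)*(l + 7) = l^4 + 2*l^3 - 57*l^2 - 170*l - 112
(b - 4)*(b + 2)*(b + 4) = b^3 + 2*b^2 - 16*b - 32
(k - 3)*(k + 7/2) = k^2 + k/2 - 21/2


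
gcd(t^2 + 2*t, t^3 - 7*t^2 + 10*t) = t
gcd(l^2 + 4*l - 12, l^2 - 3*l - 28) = 1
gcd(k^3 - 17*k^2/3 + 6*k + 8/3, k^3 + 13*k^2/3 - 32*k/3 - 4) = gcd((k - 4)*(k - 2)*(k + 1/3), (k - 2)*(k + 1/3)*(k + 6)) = k^2 - 5*k/3 - 2/3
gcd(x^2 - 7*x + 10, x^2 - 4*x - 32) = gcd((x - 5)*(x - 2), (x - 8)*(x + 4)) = 1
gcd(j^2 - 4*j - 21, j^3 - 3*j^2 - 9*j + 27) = j + 3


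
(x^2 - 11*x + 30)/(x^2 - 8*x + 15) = (x - 6)/(x - 3)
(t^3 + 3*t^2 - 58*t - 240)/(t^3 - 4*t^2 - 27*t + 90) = (t^2 - 2*t - 48)/(t^2 - 9*t + 18)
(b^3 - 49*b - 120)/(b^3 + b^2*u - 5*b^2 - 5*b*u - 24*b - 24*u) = (b + 5)/(b + u)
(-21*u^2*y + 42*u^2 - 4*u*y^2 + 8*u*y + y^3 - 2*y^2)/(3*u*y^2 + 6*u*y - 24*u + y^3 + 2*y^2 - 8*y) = (-7*u + y)/(y + 4)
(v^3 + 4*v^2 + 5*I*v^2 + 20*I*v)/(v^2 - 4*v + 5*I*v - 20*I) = v*(v + 4)/(v - 4)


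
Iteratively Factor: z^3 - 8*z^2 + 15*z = (z - 3)*(z^2 - 5*z) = (z - 5)*(z - 3)*(z)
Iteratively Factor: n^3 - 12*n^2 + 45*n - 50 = (n - 2)*(n^2 - 10*n + 25) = (n - 5)*(n - 2)*(n - 5)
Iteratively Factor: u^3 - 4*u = (u)*(u^2 - 4) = u*(u - 2)*(u + 2)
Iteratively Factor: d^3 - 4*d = (d + 2)*(d^2 - 2*d) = (d - 2)*(d + 2)*(d)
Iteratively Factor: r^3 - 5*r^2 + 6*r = (r)*(r^2 - 5*r + 6) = r*(r - 2)*(r - 3)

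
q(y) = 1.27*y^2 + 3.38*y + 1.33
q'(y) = 2.54*y + 3.38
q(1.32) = 8.00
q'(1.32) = 6.73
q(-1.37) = -0.92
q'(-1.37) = -0.10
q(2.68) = 19.51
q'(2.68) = 10.19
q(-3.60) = 5.62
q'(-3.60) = -5.76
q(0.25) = 2.25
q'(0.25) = 4.02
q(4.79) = 46.66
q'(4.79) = 15.55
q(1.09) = 6.52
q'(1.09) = 6.15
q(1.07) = 6.40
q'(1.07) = 6.10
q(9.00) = 134.62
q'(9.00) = 26.24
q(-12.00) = 143.65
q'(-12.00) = -27.10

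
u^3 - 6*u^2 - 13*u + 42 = (u - 7)*(u - 2)*(u + 3)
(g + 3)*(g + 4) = g^2 + 7*g + 12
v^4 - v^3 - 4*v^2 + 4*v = v*(v - 2)*(v - 1)*(v + 2)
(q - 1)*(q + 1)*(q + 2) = q^3 + 2*q^2 - q - 2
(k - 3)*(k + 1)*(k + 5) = k^3 + 3*k^2 - 13*k - 15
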